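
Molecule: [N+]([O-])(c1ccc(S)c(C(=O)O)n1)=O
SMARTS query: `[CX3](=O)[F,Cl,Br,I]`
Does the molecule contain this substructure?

No

The pattern [CX3](=O)[F,Cl,Br,I] describes a carbonyl carbon bonded to a halogen — an acyl halide.
The closest candidate here is a carboxylic acid group (-C(=O)OH), but the carbonyl is bonded to -OH, not to a halogen. No other fragment satisfies the full query, so there is no match.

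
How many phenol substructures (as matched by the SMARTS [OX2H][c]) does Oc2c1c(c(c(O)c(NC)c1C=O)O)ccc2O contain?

[OX2H][c] is the SMARTS for a phenol: a hydroxyl oxygen attached to an aromatic carbon.
The molecule carries 4 separate instances of a hydroxyl group (-OH) meeting every constraint; each maps to a distinct set of atoms, giving 4 matches.

4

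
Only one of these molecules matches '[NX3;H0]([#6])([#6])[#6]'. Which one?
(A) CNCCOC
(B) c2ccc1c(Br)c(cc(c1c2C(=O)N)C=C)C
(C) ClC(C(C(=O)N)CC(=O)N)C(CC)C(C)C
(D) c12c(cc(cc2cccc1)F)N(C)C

[NX3;H0]([#6])([#6])[#6] describes a trivalent nitrogen with no H, bonded to three carbons (a tertiary amine).
(A) has an N-methylamino group (-NHCH3) but the nitrogen still has one H (H1), not H0.
(B) has a primary amide (-C(=O)NH2) but the amide nitrogen has H2 and only one carbon neighbour.
(C) has a primary amide (-C(=O)NH2) but the amide nitrogen has H2 and only one carbon neighbour.
(D) contains a dimethylamino group (-N(CH3)2), which satisfies every atom and bond constraint.
So the answer is (D).

D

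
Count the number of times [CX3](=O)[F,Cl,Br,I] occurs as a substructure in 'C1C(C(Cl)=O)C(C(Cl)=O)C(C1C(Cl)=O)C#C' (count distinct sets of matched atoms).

3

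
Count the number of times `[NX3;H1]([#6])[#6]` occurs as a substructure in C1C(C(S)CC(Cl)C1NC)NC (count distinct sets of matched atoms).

2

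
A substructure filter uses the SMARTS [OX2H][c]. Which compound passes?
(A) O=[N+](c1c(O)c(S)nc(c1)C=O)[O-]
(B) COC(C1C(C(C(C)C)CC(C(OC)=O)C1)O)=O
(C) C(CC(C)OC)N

[OX2H][c] describes a hydroxyl oxygen attached to an aromatic carbon (a phenol).
(A) contains a hydroxyl group (-OH), which satisfies every atom and bond constraint.
(B) has a hydroxyl group (-OH) but the -OH is on an aliphatic carbon, not an aromatic c.
(C) has a methoxy ether (-OCH3) but the oxygen has H0, not H1.
So the answer is (A).

A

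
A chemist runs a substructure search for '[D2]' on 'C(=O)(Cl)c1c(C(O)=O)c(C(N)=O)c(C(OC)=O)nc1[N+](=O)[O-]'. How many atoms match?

2

Check the 22 heavy atoms by environment: 1× n (aromatic, D2) → match; 5× c (aromatic, D3) → no; 4× C (D3) → no; 6× O (D1) → no; 1× N (D1) → no; 1× Cl (D1) → no; 1× N (charge +1, D3) → no; 1× O (charge -1, D1) → no; 1× O (D2) → match; 1× C (D1) → no.
Summing the matching environments: 1 + 1 = 2 matching atoms.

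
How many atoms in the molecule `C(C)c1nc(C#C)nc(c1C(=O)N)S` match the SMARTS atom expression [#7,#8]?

4

Check the 14 heavy atoms by environment: 2× n (aromatic) → match; 4× c (aromatic) → no; 1× S → no; 5× C → no; 1× O → match; 1× N → match.
Summing the matching environments: 2 + 1 + 1 = 4 matching atoms.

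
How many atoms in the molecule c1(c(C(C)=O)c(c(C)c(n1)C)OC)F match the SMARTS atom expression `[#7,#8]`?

3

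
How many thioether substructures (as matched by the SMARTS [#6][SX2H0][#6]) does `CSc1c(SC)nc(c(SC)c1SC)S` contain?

4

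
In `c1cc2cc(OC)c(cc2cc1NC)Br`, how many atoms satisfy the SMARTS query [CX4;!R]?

The query [CX4;!R] means: aliphatic carbon with four total connections, not in a ring.
Check the 15 heavy atoms by environment: 10× c (aromatic, X3, in 6-ring) → no; 1× Br (X1, acyclic) → no; 1× O (X2, acyclic) → no; 2× C (X4, acyclic) → match; 1× N (X3, acyclic) → no.
That gives 2 matching atoms.

2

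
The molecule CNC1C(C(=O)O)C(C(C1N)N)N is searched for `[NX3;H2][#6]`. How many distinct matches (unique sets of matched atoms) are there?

3

[NX3;H2][#6] is the SMARTS for a primary amine: a trivalent nitrogen with two H attached to carbon.
The molecule carries 3 separate instances of a primary amino group (-NH2) meeting every constraint; each maps to a distinct set of atoms, giving 3 matches.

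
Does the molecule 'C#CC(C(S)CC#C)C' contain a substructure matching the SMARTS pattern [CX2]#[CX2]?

Yes

The pattern [CX2]#[CX2] describes a carbon-carbon triple bond — an alkyne.
The molecule carries an ethynyl group (-C#CH), whose atoms satisfy every constraint of the query, so the pattern matches.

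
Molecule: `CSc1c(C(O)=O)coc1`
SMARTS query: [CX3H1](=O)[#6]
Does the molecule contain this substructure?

No

The pattern [CX3H1](=O)[#6] describes an sp2 carbon with one H, double-bonded to O and single-bonded to carbon — an aldehyde.
The closest candidate here is a carboxylic acid group (-C(=O)OH), but the carbonyl carbon has H0 and is bonded to O, not H1. No other fragment satisfies the full query, so there is no match.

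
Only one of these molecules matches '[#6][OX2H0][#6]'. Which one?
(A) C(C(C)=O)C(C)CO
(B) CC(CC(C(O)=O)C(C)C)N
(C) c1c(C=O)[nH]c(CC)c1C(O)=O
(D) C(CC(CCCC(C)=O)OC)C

D

[#6][OX2H0][#6] describes an aliphatic oxygen bridging two carbons with no H on the oxygen (an ether).
(A) has a hydroxyl group (-OH) but the oxygen has H1, not H0 bridging two carbons.
(B) has a carboxylic acid group (-C(=O)OH) but the -OH oxygen has H1; the =O is OX1, not OX2.
(C) has a carboxylic acid group (-C(=O)OH) but the -OH oxygen has H1; the =O is OX1, not OX2.
(D) contains a methoxy ether (-OCH3), which satisfies every atom and bond constraint.
So the answer is (D).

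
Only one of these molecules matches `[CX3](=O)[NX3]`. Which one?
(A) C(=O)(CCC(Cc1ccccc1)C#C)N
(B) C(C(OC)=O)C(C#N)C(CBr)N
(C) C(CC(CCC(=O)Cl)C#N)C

[CX3](=O)[NX3] describes a carbonyl carbon bonded to a trivalent nitrogen (an amide).
(A) contains a primary amide (-C(=O)NH2), which satisfies every atom and bond constraint.
(B) has a nitrile (-C#N) but the nitrile N is NX1 (triple-bonded), not NX3.
(C) has a nitrile (-C#N) but the nitrile N is NX1 (triple-bonded), not NX3.
So the answer is (A).

A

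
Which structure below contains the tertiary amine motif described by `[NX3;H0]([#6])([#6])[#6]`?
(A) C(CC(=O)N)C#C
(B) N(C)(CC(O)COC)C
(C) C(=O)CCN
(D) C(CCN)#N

[NX3;H0]([#6])([#6])[#6] describes a trivalent nitrogen with no H, bonded to three carbons (a tertiary amine).
(A) has a primary amide (-C(=O)NH2) but the amide nitrogen has H2 and only one carbon neighbour.
(B) contains a dimethylamino group (-N(CH3)2), which satisfies every atom and bond constraint.
(C) has a primary amino group (-NH2) but the nitrogen has H2, not H0 with three carbons.
(D) has a primary amino group (-NH2) but the nitrogen has H2, not H0 with three carbons.
So the answer is (B).

B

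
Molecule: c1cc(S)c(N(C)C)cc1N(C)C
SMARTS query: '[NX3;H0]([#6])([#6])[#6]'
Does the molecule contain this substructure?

Yes

The pattern [NX3;H0]([#6])([#6])[#6] describes a trivalent nitrogen with no H, bonded to three carbons — a tertiary amine.
The molecule carries a dimethylamino group (-N(CH3)2), whose atoms satisfy every constraint of the query, so the pattern matches.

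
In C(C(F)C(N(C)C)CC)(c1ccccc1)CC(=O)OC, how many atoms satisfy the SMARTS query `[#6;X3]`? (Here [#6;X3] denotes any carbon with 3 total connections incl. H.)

7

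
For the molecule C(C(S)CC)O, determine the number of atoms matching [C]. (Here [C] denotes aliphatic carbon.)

The query [C] means: uppercase C matches aliphatic (non-aromatic) carbon only.
Check the 6 heavy atoms by environment: 4× C → match; 1× S → no; 1× O → no.
That gives 4 matching atoms.

4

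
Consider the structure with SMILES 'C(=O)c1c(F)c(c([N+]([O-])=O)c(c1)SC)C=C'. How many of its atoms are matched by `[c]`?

6

The query [c] means: lowercase c matches aromatic carbon only.
Check the 16 heavy atoms by environment: 6× c (aromatic) → match; 1× S → no; 4× C → no; 1× N (charge +1) → no; 1× O (charge -1) → no; 2× O → no; 1× F → no.
That gives 6 matching atoms.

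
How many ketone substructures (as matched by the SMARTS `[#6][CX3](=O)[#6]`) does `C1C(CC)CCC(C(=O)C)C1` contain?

1

[#6][CX3](=O)[#6] is the SMARTS for a ketone: a carbonyl carbon (no H) flanked by two carbons.
Exactly one fragment in the molecule meets all constraints, giving 1 match.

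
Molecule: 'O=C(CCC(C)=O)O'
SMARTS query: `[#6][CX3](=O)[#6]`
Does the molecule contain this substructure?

The pattern [#6][CX3](=O)[#6] describes a carbonyl carbon (no H) flanked by two carbons — a ketone.
The molecule carries an acetyl/ketone group (-C(=O)CH3), whose atoms satisfy every constraint of the query, so the pattern matches.

Yes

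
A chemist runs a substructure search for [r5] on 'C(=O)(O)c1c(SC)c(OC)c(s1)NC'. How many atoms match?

The query [r5] means: r5 matches atoms in a five-membered ring.
Check the 14 heavy atoms by environment: 1× s (aromatic, in 5-ring) → match; 4× c (aromatic, in 5-ring) → match; 1× S (acyclic) → no; 4× C (acyclic) → no; 3× O (acyclic) → no; 1× N (acyclic) → no.
Summing the matching environments: 1 + 4 = 5 matching atoms.

5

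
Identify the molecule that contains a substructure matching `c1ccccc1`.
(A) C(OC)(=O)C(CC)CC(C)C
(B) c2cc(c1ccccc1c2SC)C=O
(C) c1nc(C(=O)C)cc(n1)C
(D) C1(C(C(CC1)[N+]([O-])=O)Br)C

B

c1ccccc1 describes six aromatic carbons in a ring (a benzene ring).
(A) has a methyl group (-CH3) but no six-membered all-carbon aromatic ring is present.
(B) contains the required atom environment, so the pattern matches.
(C) has a methyl group (-CH3) but no six-membered all-carbon aromatic ring is present.
(D) has a methyl group (-CH3) but no six-membered all-carbon aromatic ring is present.
So the answer is (B).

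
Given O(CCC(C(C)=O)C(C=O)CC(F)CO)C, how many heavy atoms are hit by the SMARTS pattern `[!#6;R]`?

0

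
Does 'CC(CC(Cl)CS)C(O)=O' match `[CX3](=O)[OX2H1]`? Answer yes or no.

Yes

The pattern [CX3](=O)[OX2H1] describes an sp2 carbon double-bonded to O and single-bonded to an -OH oxygen — a carboxylic acid.
The molecule carries a carboxylic acid group (-C(=O)OH), whose atoms satisfy every constraint of the query, so the pattern matches.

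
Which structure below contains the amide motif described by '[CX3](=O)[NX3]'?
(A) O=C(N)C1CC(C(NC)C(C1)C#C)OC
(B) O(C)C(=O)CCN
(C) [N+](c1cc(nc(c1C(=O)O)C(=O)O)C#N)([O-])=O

A

[CX3](=O)[NX3] describes a carbonyl carbon bonded to a trivalent nitrogen (an amide).
(A) contains a primary amide (-C(=O)NH2), which satisfies every atom and bond constraint.
(B) has a methyl-ester group (-C(=O)OCH3) but the carbonyl is bonded to O, not to an NX3 nitrogen.
(C) has a carboxylic acid group (-C(=O)OH) but the carbonyl is bonded to O, not to an NX3 nitrogen.
So the answer is (A).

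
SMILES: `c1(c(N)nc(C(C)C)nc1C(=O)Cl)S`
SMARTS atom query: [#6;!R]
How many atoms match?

Check the 14 heavy atoms by environment: 2× n (aromatic, in 6-ring) → no; 4× c (aromatic, in 6-ring) → no; 4× C (acyclic) → match; 1× O (acyclic) → no; 1× Cl (acyclic) → no; 1× N (acyclic) → no; 1× S (acyclic) → no.
That gives 4 matching atoms.

4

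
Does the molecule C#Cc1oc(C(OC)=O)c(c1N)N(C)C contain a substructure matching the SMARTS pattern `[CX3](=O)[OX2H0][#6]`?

The pattern [CX3](=O)[OX2H0][#6] describes a carbonyl carbon bonded to an oxygen that is itself bonded to carbon (no H on that O) — an ester.
The molecule carries a methyl-ester group (-C(=O)OCH3), whose atoms satisfy every constraint of the query, so the pattern matches.

Yes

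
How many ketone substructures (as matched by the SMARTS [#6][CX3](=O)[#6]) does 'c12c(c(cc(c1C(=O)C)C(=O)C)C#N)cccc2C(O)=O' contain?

2

[#6][CX3](=O)[#6] is the SMARTS for a ketone: a carbonyl carbon (no H) flanked by two carbons.
The molecule carries 2 separate instances of an acetyl/ketone group (-C(=O)CH3) meeting every constraint; each maps to a distinct set of atoms, giving 2 matches.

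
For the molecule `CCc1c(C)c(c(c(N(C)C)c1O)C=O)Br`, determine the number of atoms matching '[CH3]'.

4

The query [CH3] means: aliphatic carbon with exactly three hydrogens.
Check the 16 heavy atoms by environment: 6× c (aromatic, H0) → no; 1× N (H0) → no; 4× C (H3) → match; 1× C (H1) → no; 1× O (H0) → no; 1× O (H1) → no; 1× Br (H0) → no; 1× C (H2) → no.
That gives 4 matching atoms.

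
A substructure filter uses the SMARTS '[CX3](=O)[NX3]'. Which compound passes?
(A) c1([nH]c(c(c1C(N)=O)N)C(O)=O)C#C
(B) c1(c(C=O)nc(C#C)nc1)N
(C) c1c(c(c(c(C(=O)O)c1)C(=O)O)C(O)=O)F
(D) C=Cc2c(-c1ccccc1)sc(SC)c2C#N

A

[CX3](=O)[NX3] describes a carbonyl carbon bonded to a trivalent nitrogen (an amide).
(A) contains a primary amide (-C(=O)NH2), which satisfies every atom and bond constraint.
(B) has a primary amino group (-NH2) but the -NH2 is not attached to a carbonyl carbon.
(C) has a carboxylic acid group (-C(=O)OH) but the carbonyl is bonded to O, not to an NX3 nitrogen.
(D) has a nitrile (-C#N) but the nitrile N is NX1 (triple-bonded), not NX3.
So the answer is (A).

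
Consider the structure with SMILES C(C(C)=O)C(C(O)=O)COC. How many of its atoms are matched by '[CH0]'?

The query [CH0] means: aliphatic carbon with no attached hydrogen.
Check the 11 heavy atoms by environment: 2× C (H2) → no; 1× C (H1) → no; 3× O (H0) → no; 2× C (H3) → no; 2× C (H0) → match; 1× O (H1) → no.
That gives 2 matching atoms.

2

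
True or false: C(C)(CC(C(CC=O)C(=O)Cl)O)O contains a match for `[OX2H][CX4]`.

True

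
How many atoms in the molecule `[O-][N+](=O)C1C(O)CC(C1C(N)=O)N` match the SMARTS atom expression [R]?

The query [R] means: R matches any atom that is part of a ring.
Check the 13 heavy atoms by environment: 5× C (in 5-ring) → match; 3× O (acyclic) → no; 2× N (acyclic) → no; 1× C (acyclic) → no; 1× N (charge +1, acyclic) → no; 1× O (charge -1, acyclic) → no.
That gives 5 matching atoms.

5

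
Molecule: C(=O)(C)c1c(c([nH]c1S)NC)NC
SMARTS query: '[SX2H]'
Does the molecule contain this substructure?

Yes

The pattern [SX2H] describes an aliphatic sulfur with two connections, one being H — a thiol.
The molecule carries a thiol (-SH), whose atoms satisfy every constraint of the query, so the pattern matches.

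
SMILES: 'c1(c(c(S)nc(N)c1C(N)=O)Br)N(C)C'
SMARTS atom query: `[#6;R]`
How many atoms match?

5

Check the 15 heavy atoms by environment: 1× n (aromatic, in 6-ring) → no; 5× c (aromatic, in 6-ring) → match; 1× Br (acyclic) → no; 3× C (acyclic) → no; 1× O (acyclic) → no; 3× N (acyclic) → no; 1× S (acyclic) → no.
That gives 5 matching atoms.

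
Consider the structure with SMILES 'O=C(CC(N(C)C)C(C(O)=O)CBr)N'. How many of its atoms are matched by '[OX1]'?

2

Check the 14 heavy atoms by environment: 6× C (X4) → no; 1× Br (X1) → no; 2× C (X3) → no; 2× O (X1) → match; 1× O (X2) → no; 2× N (X3) → no.
That gives 2 matching atoms.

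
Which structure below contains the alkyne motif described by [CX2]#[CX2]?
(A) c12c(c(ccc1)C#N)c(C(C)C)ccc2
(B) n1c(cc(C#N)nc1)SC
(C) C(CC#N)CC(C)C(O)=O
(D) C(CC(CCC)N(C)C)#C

D

[CX2]#[CX2] describes a carbon-carbon triple bond (an alkyne).
(A) has a nitrile (-C#N) but the triple bond is C#N, not C#C.
(B) has a nitrile (-C#N) but the triple bond is C#N, not C#C.
(C) has a nitrile (-C#N) but the triple bond is C#N, not C#C.
(D) contains an ethynyl group (-C#CH), which satisfies every atom and bond constraint.
So the answer is (D).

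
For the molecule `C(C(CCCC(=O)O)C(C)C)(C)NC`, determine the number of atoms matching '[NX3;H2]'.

0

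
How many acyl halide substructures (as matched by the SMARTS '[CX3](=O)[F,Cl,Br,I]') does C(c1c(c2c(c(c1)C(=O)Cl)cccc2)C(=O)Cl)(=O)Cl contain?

[CX3](=O)[F,Cl,Br,I] is the SMARTS for an acyl halide: a carbonyl carbon bonded to a halogen.
The molecule carries 3 separate instances of an acyl chloride (-C(=O)Cl) meeting every constraint; each maps to a distinct set of atoms, giving 3 matches.

3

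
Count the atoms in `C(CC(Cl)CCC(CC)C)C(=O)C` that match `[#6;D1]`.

3

The query [#6;D1] means: carbon bonded to exactly one heavy atom.
Check the 13 heavy atoms by environment: 5× C (D2) → no; 3× C (D3) → no; 3× C (D1) → match; 1× O (D1) → no; 1× Cl (D1) → no.
That gives 3 matching atoms.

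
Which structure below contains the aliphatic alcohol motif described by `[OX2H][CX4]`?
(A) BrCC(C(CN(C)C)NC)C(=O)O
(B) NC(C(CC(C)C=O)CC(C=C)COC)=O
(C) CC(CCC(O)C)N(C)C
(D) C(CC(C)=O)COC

[OX2H][CX4] describes a hydroxyl oxygen bound to an sp3 (X4) carbon (an aliphatic alcohol).
(A) has a carboxylic acid group (-C(=O)OH) but the -OH is on a CX3 carbonyl carbon, not a CX4 carbon.
(B) has a methoxy ether (-OCH3) but the oxygen has H0 (ether), not H1.
(C) contains a hydroxyl group (-OH), which satisfies every atom and bond constraint.
(D) has a methoxy ether (-OCH3) but the oxygen has H0 (ether), not H1.
So the answer is (C).

C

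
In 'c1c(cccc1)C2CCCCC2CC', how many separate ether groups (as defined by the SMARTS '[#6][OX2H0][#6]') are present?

[#6][OX2H0][#6] is the SMARTS for an ether: an aliphatic oxygen bridging two carbons with no H on the oxygen.
No fragment in the molecule satisfies every constraint, giving 0 matches.

0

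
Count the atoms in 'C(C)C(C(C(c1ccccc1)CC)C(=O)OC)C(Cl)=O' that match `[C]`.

10

The query [C] means: uppercase C matches aliphatic (non-aromatic) carbon only.
Check the 20 heavy atoms by environment: 10× C → match; 6× c (aromatic) → no; 3× O → no; 1× Cl → no.
That gives 10 matching atoms.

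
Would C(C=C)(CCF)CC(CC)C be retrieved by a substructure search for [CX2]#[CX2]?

No

The pattern [CX2]#[CX2] describes a carbon-carbon triple bond — an alkyne.
The closest candidate here is a vinyl group (-CH=CH2), but the C=C is a double bond; both carbons are CX3, not CX2. No other fragment satisfies the full query, so there is no match.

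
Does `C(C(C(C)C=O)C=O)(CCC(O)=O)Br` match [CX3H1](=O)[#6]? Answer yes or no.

Yes

The pattern [CX3H1](=O)[#6] describes an sp2 carbon with one H, double-bonded to O and single-bonded to carbon — an aldehyde.
The molecule carries an aldehyde (-CHO), whose atoms satisfy every constraint of the query, so the pattern matches.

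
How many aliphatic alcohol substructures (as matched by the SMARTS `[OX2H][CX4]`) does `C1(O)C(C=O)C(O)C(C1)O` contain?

3

[OX2H][CX4] is the SMARTS for an aliphatic alcohol: a hydroxyl oxygen bound to an sp3 (X4) carbon.
The molecule carries 3 separate instances of a hydroxyl group (-OH) meeting every constraint; each maps to a distinct set of atoms, giving 3 matches.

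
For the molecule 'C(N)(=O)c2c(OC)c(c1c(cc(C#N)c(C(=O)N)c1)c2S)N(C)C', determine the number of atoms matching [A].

14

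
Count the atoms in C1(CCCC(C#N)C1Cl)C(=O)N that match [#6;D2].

Check the 12 heavy atoms by environment: 4× C (D2) → match; 4× C (D3) → no; 1× Cl (D1) → no; 1× O (D1) → no; 2× N (D1) → no.
That gives 4 matching atoms.

4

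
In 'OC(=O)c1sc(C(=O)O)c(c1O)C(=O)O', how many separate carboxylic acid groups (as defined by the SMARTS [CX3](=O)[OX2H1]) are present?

3

[CX3](=O)[OX2H1] is the SMARTS for a carboxylic acid: an sp2 carbon double-bonded to O and single-bonded to an -OH oxygen.
The molecule carries 3 separate instances of a carboxylic acid group (-C(=O)OH) meeting every constraint; each maps to a distinct set of atoms, giving 3 matches.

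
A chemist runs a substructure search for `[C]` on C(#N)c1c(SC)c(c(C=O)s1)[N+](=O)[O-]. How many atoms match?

The query [C] means: uppercase C matches aliphatic (non-aromatic) carbon only.
Check the 14 heavy atoms by environment: 1× s (aromatic) → no; 4× c (aromatic) → no; 1× N (charge +1) → no; 1× O (charge -1) → no; 2× O → no; 3× C → match; 1× S → no; 1× N → no.
That gives 3 matching atoms.

3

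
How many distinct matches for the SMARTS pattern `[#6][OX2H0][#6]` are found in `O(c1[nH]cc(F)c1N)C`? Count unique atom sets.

1

[#6][OX2H0][#6] is the SMARTS for an ether: an aliphatic oxygen bridging two carbons with no H on the oxygen.
Exactly one fragment in the molecule meets all constraints, giving 1 match.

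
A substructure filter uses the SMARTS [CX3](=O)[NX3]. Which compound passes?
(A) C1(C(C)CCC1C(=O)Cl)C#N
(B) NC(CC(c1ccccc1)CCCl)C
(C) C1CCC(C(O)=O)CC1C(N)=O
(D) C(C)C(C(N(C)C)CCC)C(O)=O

[CX3](=O)[NX3] describes a carbonyl carbon bonded to a trivalent nitrogen (an amide).
(A) has a nitrile (-C#N) but the nitrile N is NX1 (triple-bonded), not NX3.
(B) has a primary amino group (-NH2) but the -NH2 is not attached to a carbonyl carbon.
(C) contains a primary amide (-C(=O)NH2), which satisfies every atom and bond constraint.
(D) has a carboxylic acid group (-C(=O)OH) but the carbonyl is bonded to O, not to an NX3 nitrogen.
So the answer is (C).

C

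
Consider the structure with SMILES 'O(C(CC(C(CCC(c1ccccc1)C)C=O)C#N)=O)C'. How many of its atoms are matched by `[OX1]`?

2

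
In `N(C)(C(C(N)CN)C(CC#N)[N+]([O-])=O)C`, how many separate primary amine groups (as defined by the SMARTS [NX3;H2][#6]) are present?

2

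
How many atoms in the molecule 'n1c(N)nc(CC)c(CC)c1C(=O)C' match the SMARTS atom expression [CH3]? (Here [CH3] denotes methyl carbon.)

Check the 14 heavy atoms by environment: 2× n (aromatic, H0) → no; 4× c (aromatic, H0) → no; 2× C (H2) → no; 3× C (H3) → match; 1× C (H0) → no; 1× O (H0) → no; 1× N (H2) → no.
That gives 3 matching atoms.

3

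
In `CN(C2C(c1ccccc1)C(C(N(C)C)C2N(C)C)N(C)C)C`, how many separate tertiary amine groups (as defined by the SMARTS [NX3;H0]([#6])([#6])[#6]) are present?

[NX3;H0]([#6])([#6])[#6] is the SMARTS for a tertiary amine: a trivalent nitrogen with no H, bonded to three carbons.
The molecule carries 4 separate instances of a dimethylamino group (-N(CH3)2) meeting every constraint; each maps to a distinct set of atoms, giving 4 matches.

4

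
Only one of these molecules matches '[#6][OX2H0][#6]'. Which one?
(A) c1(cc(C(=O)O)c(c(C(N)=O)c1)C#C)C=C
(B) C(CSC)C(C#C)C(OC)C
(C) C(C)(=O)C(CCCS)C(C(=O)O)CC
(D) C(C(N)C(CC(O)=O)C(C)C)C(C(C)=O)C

[#6][OX2H0][#6] describes an aliphatic oxygen bridging two carbons with no H on the oxygen (an ether).
(A) has a carboxylic acid group (-C(=O)OH) but the -OH oxygen has H1; the =O is OX1, not OX2.
(B) contains a methoxy ether (-OCH3), which satisfies every atom and bond constraint.
(C) has a carboxylic acid group (-C(=O)OH) but the -OH oxygen has H1; the =O is OX1, not OX2.
(D) has a carboxylic acid group (-C(=O)OH) but the -OH oxygen has H1; the =O is OX1, not OX2.
So the answer is (B).

B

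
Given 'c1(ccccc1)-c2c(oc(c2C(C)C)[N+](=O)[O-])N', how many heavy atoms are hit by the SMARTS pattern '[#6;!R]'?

3

The query [#6;!R] means: carbon not in any ring.
Check the 18 heavy atoms by environment: 1× o (aromatic, in 5-ring) → no; 4× c (aromatic, in 5-ring) → no; 1× N (acyclic) → no; 1× N (charge +1, acyclic) → no; 1× O (charge -1, acyclic) → no; 1× O (acyclic) → no; 6× c (aromatic, in 6-ring) → no; 3× C (acyclic) → match.
That gives 3 matching atoms.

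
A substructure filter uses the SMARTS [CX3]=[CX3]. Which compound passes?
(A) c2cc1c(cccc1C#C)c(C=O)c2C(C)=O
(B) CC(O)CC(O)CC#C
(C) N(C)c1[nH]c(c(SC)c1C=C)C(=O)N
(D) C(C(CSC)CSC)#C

[CX3]=[CX3] describes a non-aromatic C=C double bond between two sp2 carbons (an alkene).
(A) has an ethynyl group (-C#CH) but the C-C bond is a triple bond, not a double bond.
(B) has an ethynyl group (-C#CH) but the C-C bond is a triple bond, not a double bond.
(C) contains a vinyl group (-CH=CH2), which satisfies every atom and bond constraint.
(D) has an ethynyl group (-C#CH) but the C-C bond is a triple bond, not a double bond.
So the answer is (C).

C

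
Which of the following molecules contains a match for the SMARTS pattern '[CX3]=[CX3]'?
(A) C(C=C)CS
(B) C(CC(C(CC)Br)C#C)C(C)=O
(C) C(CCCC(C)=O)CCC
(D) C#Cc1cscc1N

A

[CX3]=[CX3] describes a non-aromatic C=C double bond between two sp2 carbons (an alkene).
(A) contains a vinyl group (-CH=CH2), which satisfies every atom and bond constraint.
(B) has an ethynyl group (-C#CH) but the C-C bond is a triple bond, not a double bond.
(C) has an ethyl group (-CH2CH3) but its C-C bond is a single bond between CX4 carbons, not CX3=CX3.
(D) has an ethynyl group (-C#CH) but the C-C bond is a triple bond, not a double bond.
So the answer is (A).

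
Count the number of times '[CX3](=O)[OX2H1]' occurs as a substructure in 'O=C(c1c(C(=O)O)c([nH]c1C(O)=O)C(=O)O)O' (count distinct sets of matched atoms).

4

[CX3](=O)[OX2H1] is the SMARTS for a carboxylic acid: an sp2 carbon double-bonded to O and single-bonded to an -OH oxygen.
The molecule carries 4 separate instances of a carboxylic acid group (-C(=O)OH) meeting every constraint; each maps to a distinct set of atoms, giving 4 matches.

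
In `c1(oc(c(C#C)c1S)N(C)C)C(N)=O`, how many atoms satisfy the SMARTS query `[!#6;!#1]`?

5

The query [!#6;!#1] means: not carbon and not hydrogen — any heteroatom.
Check the 14 heavy atoms by environment: 1× o (aromatic) → match; 4× c (aromatic) → no; 5× C → no; 1× O → match; 2× N → match; 1× S → match.
Summing the matching environments: 1 + 1 + 2 + 1 = 5 matching atoms.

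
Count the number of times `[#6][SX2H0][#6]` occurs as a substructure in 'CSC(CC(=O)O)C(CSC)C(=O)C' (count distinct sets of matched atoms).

2

[#6][SX2H0][#6] is the SMARTS for a thioether: an aliphatic sulfur bridging two carbons with no H on the sulfur.
The molecule carries 2 separate instances of a methylthio ether (-SCH3) meeting every constraint; each maps to a distinct set of atoms, giving 2 matches.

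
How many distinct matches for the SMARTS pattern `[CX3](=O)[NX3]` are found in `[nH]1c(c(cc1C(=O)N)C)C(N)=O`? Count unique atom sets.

2

[CX3](=O)[NX3] is the SMARTS for an amide: a carbonyl carbon bonded to a trivalent nitrogen.
The molecule carries 2 separate instances of a primary amide (-C(=O)NH2) meeting every constraint; each maps to a distinct set of atoms, giving 2 matches.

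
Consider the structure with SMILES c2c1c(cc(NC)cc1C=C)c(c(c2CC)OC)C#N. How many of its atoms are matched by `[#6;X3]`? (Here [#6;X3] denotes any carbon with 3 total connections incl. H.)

12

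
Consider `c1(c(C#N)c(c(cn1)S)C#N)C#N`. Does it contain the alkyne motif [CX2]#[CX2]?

The pattern [CX2]#[CX2] describes a carbon-carbon triple bond — an alkyne.
The closest candidate here is a nitrile (-C#N), but the triple bond is C#N, not C#C. No other fragment satisfies the full query, so there is no match.

No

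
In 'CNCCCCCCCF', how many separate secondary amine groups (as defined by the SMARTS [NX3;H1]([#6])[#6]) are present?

1

[NX3;H1]([#6])[#6] is the SMARTS for a secondary amine: a trivalent nitrogen with one H, bonded to two carbons.
Exactly one fragment in the molecule meets all constraints, giving 1 match.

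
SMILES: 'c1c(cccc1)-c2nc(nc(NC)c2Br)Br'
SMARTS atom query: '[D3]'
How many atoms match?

5

The query [D3] means: atom with exactly three heavy-atom neighbours.
Check the 16 heavy atoms by environment: 2× n (aromatic, D2) → no; 5× c (aromatic, D3) → match; 2× Br (D1) → no; 1× N (D2) → no; 1× C (D1) → no; 5× c (aromatic, D2) → no.
That gives 5 matching atoms.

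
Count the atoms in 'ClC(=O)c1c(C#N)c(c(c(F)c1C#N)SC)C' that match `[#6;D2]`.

2

The query [#6;D2] means: any carbon bonded to exactly two heavy atoms.
Check the 17 heavy atoms by environment: 6× c (aromatic, D3) → no; 2× C (D2) → match; 2× N (D1) → no; 1× C (D3) → no; 1× O (D1) → no; 1× Cl (D1) → no; 1× F (D1) → no; 1× S (D2) → no; 2× C (D1) → no.
That gives 2 matching atoms.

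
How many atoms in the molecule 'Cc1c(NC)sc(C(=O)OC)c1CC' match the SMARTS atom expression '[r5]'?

5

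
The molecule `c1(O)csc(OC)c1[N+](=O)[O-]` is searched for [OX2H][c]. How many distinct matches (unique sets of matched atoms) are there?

1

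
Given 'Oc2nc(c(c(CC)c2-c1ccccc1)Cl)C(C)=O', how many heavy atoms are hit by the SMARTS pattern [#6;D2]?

6

The query [#6;D2] means: any carbon bonded to exactly two heavy atoms.
Check the 19 heavy atoms by environment: 1× n (aromatic, D2) → no; 6× c (aromatic, D3) → no; 2× O (D1) → no; 1× C (D3) → no; 2× C (D1) → no; 5× c (aromatic, D2) → match; 1× C (D2) → match; 1× Cl (D1) → no.
Summing the matching environments: 5 + 1 = 6 matching atoms.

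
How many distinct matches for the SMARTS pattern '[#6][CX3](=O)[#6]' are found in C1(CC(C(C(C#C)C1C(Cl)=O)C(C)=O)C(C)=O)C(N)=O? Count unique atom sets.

2

[#6][CX3](=O)[#6] is the SMARTS for a ketone: a carbonyl carbon (no H) flanked by two carbons.
The molecule carries 2 separate instances of an acetyl/ketone group (-C(=O)CH3) meeting every constraint; each maps to a distinct set of atoms, giving 2 matches.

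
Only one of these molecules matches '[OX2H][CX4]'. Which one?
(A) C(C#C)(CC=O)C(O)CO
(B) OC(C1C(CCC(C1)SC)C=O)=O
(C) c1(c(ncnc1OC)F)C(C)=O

A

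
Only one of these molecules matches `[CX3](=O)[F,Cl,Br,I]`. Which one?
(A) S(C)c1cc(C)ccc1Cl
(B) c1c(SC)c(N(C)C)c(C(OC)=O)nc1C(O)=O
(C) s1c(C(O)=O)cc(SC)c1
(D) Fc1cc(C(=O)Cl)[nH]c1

D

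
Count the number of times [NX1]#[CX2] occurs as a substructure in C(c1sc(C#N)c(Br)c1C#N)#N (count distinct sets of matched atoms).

[NX1]#[CX2] is the SMARTS for a nitrile: a nitrogen triple-bonded to a two-connected carbon.
The molecule carries 3 separate instances of a nitrile (-C#N) meeting every constraint; each maps to a distinct set of atoms, giving 3 matches.

3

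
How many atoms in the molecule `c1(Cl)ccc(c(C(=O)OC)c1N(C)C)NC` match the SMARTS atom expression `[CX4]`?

Check the 16 heavy atoms by environment: 6× c (aromatic, X3) → no; 2× N (X3) → no; 4× C (X4) → match; 1× C (X3) → no; 1× O (X1) → no; 1× O (X2) → no; 1× Cl (X1) → no.
That gives 4 matching atoms.

4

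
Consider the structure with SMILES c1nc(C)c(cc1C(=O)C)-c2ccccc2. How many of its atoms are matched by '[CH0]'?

The query [CH0] means: aliphatic carbon with no attached hydrogen.
Check the 16 heavy atoms by environment: 1× n (aromatic, H0) → no; 7× c (aromatic, H1) → no; 4× c (aromatic, H0) → no; 1× C (H0) → match; 1× O (H0) → no; 2× C (H3) → no.
That gives 1 matching atom.

1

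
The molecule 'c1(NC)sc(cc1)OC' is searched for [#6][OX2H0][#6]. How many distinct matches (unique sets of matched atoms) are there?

[#6][OX2H0][#6] is the SMARTS for an ether: an aliphatic oxygen bridging two carbons with no H on the oxygen.
Exactly one fragment in the molecule meets all constraints, giving 1 match.

1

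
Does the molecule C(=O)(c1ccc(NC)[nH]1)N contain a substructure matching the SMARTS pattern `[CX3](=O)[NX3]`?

Yes

The pattern [CX3](=O)[NX3] describes a carbonyl carbon bonded to a trivalent nitrogen — an amide.
The molecule carries a primary amide (-C(=O)NH2), whose atoms satisfy every constraint of the query, so the pattern matches.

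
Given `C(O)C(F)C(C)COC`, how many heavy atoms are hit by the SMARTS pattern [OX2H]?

1

Check the 9 heavy atoms by environment: 2× C (H2, X4) → no; 2× C (H1, X4) → no; 1× O (H1, X2) → match; 2× C (H3, X4) → no; 1× O (H0, X2) → no; 1× F (H0, X1) → no.
That gives 1 matching atom.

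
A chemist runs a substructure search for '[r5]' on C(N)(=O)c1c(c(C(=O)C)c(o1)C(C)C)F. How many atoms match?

The query [r5] means: r5 matches atoms in a five-membered ring.
Check the 15 heavy atoms by environment: 1× o (aromatic, in 5-ring) → match; 4× c (aromatic, in 5-ring) → match; 1× F (acyclic) → no; 6× C (acyclic) → no; 2× O (acyclic) → no; 1× N (acyclic) → no.
Summing the matching environments: 1 + 4 = 5 matching atoms.

5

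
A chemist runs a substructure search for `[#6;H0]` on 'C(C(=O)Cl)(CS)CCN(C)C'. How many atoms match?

The query [#6;H0] means: any carbon with no attached hydrogen.
Check the 11 heavy atoms by environment: 3× C (H2) → no; 1× C (H1) → no; 1× S (H1) → no; 1× N (H0) → no; 2× C (H3) → no; 1× C (H0) → match; 1× O (H0) → no; 1× Cl (H0) → no.
That gives 1 matching atom.

1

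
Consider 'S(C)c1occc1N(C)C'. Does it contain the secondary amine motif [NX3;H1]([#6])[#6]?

The pattern [NX3;H1]([#6])[#6] describes a trivalent nitrogen with one H, bonded to two carbons — a secondary amine.
The closest candidate here is a dimethylamino group (-N(CH3)2), but the nitrogen has H0, not H1. No other fragment satisfies the full query, so there is no match.

No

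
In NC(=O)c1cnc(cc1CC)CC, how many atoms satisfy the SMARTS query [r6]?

6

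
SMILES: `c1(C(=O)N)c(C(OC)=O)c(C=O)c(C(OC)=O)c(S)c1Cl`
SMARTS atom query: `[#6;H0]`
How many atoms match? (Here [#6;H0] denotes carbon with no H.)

The query [#6;H0] means: any carbon with no attached hydrogen.
Check the 21 heavy atoms by environment: 6× c (aromatic, H0) → match; 1× C (H1) → no; 6× O (H0) → no; 3× C (H0) → match; 1× N (H2) → no; 1× Cl (H0) → no; 2× C (H3) → no; 1× S (H1) → no.
Summing the matching environments: 6 + 3 = 9 matching atoms.

9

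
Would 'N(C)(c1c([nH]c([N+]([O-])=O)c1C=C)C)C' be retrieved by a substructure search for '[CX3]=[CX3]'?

The pattern [CX3]=[CX3] describes a non-aromatic C=C double bond between two sp2 carbons — an alkene.
The molecule carries a vinyl group (-CH=CH2), whose atoms satisfy every constraint of the query, so the pattern matches.

Yes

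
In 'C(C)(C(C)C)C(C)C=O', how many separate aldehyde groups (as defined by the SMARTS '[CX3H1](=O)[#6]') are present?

1

[CX3H1](=O)[#6] is the SMARTS for an aldehyde: an sp2 carbon with one H, double-bonded to O and single-bonded to carbon.
Exactly one fragment in the molecule meets all constraints, giving 1 match.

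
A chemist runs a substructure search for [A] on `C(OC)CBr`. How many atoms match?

5

The query [A] means: A matches any aliphatic (non-aromatic) heavy atom.
Check the 5 heavy atoms by environment: 3× C → match; 1× Br → match; 1× O → match.
Summing the matching environments: 3 + 1 + 1 = 5 matching atoms.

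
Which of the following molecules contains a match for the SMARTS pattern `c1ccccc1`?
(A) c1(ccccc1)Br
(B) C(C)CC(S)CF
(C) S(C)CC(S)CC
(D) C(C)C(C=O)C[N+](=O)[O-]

A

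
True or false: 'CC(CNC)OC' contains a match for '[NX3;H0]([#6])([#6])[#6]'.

False

The pattern [NX3;H0]([#6])([#6])[#6] describes a trivalent nitrogen with no H, bonded to three carbons — a tertiary amine.
The closest candidate here is an N-methylamino group (-NHCH3), but the nitrogen still has one H (H1), not H0. No other fragment satisfies the full query, so there is no match.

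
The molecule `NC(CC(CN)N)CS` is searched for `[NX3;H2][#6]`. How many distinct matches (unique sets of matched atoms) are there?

[NX3;H2][#6] is the SMARTS for a primary amine: a trivalent nitrogen with two H attached to carbon.
The molecule carries 3 separate instances of a primary amino group (-NH2) meeting every constraint; each maps to a distinct set of atoms, giving 3 matches.

3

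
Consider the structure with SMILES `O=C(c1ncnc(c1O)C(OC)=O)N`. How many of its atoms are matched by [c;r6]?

4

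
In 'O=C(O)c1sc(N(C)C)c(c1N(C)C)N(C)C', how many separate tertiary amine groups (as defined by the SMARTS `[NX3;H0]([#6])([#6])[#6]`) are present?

[NX3;H0]([#6])([#6])[#6] is the SMARTS for a tertiary amine: a trivalent nitrogen with no H, bonded to three carbons.
The molecule carries 3 separate instances of a dimethylamino group (-N(CH3)2) meeting every constraint; each maps to a distinct set of atoms, giving 3 matches.

3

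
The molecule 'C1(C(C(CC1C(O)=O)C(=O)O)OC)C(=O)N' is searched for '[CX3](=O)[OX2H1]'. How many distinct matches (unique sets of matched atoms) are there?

[CX3](=O)[OX2H1] is the SMARTS for a carboxylic acid: an sp2 carbon double-bonded to O and single-bonded to an -OH oxygen.
The molecule carries 2 separate instances of a carboxylic acid group (-C(=O)OH) meeting every constraint; each maps to a distinct set of atoms, giving 2 matches.

2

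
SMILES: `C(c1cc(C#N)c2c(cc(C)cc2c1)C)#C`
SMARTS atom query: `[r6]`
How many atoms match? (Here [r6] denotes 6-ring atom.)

10

Check the 16 heavy atoms by environment: 10× c (aromatic, in 6-ring) → match; 5× C (acyclic) → no; 1× N (acyclic) → no.
That gives 10 matching atoms.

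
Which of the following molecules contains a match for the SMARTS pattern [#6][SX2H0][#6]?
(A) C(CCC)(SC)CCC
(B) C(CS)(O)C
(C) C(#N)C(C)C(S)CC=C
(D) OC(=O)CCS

[#6][SX2H0][#6] describes an aliphatic sulfur bridging two carbons with no H on the sulfur (a thioether).
(A) contains a methylthio ether (-SCH3), which satisfies every atom and bond constraint.
(B) has a thiol (-SH) but the sulfur has H1, not H0 bridging two carbons.
(C) has a thiol (-SH) but the sulfur has H1, not H0 bridging two carbons.
(D) has a thiol (-SH) but the sulfur has H1, not H0 bridging two carbons.
So the answer is (A).

A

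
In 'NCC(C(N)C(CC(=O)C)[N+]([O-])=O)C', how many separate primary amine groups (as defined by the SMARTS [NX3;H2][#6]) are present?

2

[NX3;H2][#6] is the SMARTS for a primary amine: a trivalent nitrogen with two H attached to carbon.
The molecule carries 2 separate instances of a primary amino group (-NH2) meeting every constraint; each maps to a distinct set of atoms, giving 2 matches.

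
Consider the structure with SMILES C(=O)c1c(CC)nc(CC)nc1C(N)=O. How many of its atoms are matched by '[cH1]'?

0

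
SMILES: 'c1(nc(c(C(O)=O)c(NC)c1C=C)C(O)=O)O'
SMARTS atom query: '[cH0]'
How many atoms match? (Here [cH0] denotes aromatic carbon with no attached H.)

The query [cH0] means: aromatic carbon with no attached hydrogen (substituted or ring-fusion).
Check the 17 heavy atoms by environment: 1× n (aromatic, H0) → no; 5× c (aromatic, H0) → match; 2× C (H0) → no; 2× O (H0) → no; 3× O (H1) → no; 1× N (H1) → no; 1× C (H3) → no; 1× C (H1) → no; 1× C (H2) → no.
That gives 5 matching atoms.

5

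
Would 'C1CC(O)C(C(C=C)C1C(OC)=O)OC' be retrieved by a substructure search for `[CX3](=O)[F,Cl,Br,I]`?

No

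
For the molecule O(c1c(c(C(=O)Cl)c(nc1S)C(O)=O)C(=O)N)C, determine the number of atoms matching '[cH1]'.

0

The query [cH1] means: aromatic carbon bearing exactly one hydrogen.
Check the 18 heavy atoms by environment: 1× n (aromatic, H0) → no; 5× c (aromatic, H0) → no; 1× S (H1) → no; 3× C (H0) → no; 4× O (H0) → no; 1× O (H1) → no; 1× N (H2) → no; 1× Cl (H0) → no; 1× C (H3) → no.
No environment satisfies the query, so 0 matching atoms.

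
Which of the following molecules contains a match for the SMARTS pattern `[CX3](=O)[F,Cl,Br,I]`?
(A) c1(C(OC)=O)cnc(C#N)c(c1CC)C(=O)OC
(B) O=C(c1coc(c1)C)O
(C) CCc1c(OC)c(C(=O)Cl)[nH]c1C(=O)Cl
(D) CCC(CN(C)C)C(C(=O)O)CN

C

[CX3](=O)[F,Cl,Br,I] describes a carbonyl carbon bonded to a halogen (an acyl halide).
(A) has a methyl-ester group (-C(=O)OCH3) but the carbonyl is bonded to -O-C, not to a halogen.
(B) has a carboxylic acid group (-C(=O)OH) but the carbonyl is bonded to -OH, not to a halogen.
(C) contains an acyl chloride (-C(=O)Cl), which satisfies every atom and bond constraint.
(D) has a carboxylic acid group (-C(=O)OH) but the carbonyl is bonded to -OH, not to a halogen.
So the answer is (C).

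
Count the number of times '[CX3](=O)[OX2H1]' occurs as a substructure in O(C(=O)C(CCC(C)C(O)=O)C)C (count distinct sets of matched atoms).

[CX3](=O)[OX2H1] is the SMARTS for a carboxylic acid: an sp2 carbon double-bonded to O and single-bonded to an -OH oxygen.
Exactly one fragment in the molecule meets all constraints, giving 1 match.

1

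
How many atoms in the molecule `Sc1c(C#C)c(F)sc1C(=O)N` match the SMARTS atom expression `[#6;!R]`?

Check the 12 heavy atoms by environment: 1× s (aromatic, in 5-ring) → no; 4× c (aromatic, in 5-ring) → no; 3× C (acyclic) → match; 1× O (acyclic) → no; 1× N (acyclic) → no; 1× F (acyclic) → no; 1× S (acyclic) → no.
That gives 3 matching atoms.

3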